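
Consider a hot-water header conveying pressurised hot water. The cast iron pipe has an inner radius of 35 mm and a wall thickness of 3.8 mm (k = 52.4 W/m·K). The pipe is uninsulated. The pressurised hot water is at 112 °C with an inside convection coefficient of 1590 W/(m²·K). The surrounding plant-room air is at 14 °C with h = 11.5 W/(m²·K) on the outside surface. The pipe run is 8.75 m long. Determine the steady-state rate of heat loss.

Q ≈ 2380 W

For a radial system each layer contributes R = ln(r_out/r_in)/(2πkL); films add R = 1/(hA).
R_inner film = 1/(h_i·2πr₁L) = 1/(1590×2π×0.035×8.75) = 3.268×10^-4 K/W
R_cast iron pipe wall = ln(38.8/35)/(2π×52.4×8.75) = 3.578×10^-5 K/W
R_outer film = 1/(h_o·2πr_oL) = 1/(11.5×2π×0.0388×8.75) = 0.04076 K/W
R_total = 0.04113 K/W
Q = ΔT/R_total = 98/0.04113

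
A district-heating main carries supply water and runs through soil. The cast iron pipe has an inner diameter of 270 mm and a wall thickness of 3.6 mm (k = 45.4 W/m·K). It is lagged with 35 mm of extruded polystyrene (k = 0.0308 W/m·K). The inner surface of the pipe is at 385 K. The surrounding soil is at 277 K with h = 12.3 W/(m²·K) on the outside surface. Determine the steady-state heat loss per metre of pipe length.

q′ ≈ 87.2 W/m

Radial resistances (cylindrical: R_cond = ln(r_o/r_i)/(2πkL), R_conv = 1/(h·2πrL)):
R_cast iron pipe wall = ln(138.6/135)/(2π×45.4×1) = 9.226×10^-5 K/W
R_extruded polystyrene = ln(173.6/138.6)/(2π×0.0308×1) = 1.163 K/W
R_outer film = 1/(h_o·2πr_oL) = 1/(12.3×2π×0.1736×1) = 0.07454 K/W
R_total = 1.238 K/W
Q = ΔT/R_total = 108/1.238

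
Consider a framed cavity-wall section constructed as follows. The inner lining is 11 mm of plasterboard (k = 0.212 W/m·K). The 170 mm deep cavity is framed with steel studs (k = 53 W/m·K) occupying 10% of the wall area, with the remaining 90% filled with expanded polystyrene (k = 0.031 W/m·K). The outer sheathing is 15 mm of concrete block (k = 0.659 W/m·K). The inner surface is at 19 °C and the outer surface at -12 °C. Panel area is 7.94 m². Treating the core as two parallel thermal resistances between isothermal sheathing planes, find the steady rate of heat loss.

Q ≈ 2310 W

Sheathing layers in series; stud and cavity paths in parallel between them.
R_inner = 0.011/(0.212×7.94) = 0.006535 K/W
R_stud  = 0.17/(53×0.1×7.94) = 0.00404 K/W
R_cav   = 0.17/(0.031×0.9×7.94) = 0.7674 K/W
1/R_core = 1/R_stud + 1/R_cav → R_core = 0.004019 K/W
R_outer = 0.015/(0.659×7.94) = 0.002867 K/W
R_total = 0.01342 K/W
Q = ΔT/R_total = 31/0.01342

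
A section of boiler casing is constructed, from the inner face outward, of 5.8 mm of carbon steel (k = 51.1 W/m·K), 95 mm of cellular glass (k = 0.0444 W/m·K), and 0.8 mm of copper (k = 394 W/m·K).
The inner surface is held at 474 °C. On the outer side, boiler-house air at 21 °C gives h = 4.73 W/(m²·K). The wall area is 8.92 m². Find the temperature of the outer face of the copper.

Thermal resistances in series:
R_carbon steel = L/(kA) = 0.0058/(51.1×8.92) = 1.272×10^-5 K/W
R_cellular glass = L/(kA) = 0.095/(0.0444×8.92) = 0.2399 K/W
R_copper = L/(kA) = 0.0008/(394×8.92) = 2.276×10^-7 K/W
R_outer film = 1/(h_o·A) = 1/(4.73×8.92) = 0.0237 K/W
R_total = 0.2636 K/W;  Q = ΔT/R_total = 453/0.2636 = 1719 W
T_interface = T_inner − Q·ΣR(inner→interface) = 474 − 1720×0.2399

T ≈ 61.7 °C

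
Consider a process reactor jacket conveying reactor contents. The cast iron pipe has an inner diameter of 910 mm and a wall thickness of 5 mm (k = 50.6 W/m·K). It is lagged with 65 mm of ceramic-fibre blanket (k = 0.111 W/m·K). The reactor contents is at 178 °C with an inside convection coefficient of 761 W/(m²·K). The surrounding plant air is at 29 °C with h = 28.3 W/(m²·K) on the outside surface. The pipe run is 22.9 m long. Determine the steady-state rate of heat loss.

For a radial system each layer contributes R = ln(r_out/r_in)/(2πkL); films add R = 1/(hA).
R_inner film = 1/(h_i·2πr₁L) = 1/(761×2π×0.455×22.9) = 2.007×10^-5 K/W
R_cast iron pipe wall = ln(460/455)/(2π×50.6×22.9) = 1.501×10^-6 K/W
R_ceramic-fibre blanket = ln(525/460)/(2π×0.111×22.9) = 0.008276 K/W
R_outer film = 1/(h_o·2πr_oL) = 1/(28.3×2π×0.525×22.9) = 4.678×10^-4 K/W
R_total = 0.008765 K/W
Q = ΔT/R_total = 149/0.008765

Q ≈ 17000 W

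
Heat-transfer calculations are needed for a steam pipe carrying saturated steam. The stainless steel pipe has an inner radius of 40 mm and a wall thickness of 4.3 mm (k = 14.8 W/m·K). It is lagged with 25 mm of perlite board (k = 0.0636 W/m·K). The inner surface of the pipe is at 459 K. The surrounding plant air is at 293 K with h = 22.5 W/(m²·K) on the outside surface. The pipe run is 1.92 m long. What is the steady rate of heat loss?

Q ≈ 261 W

Treating each annulus and film as a series resistance:
R_stainless steel pipe wall = ln(44.3/40)/(2π×14.8×1.92) = 5.719×10^-4 K/W
R_perlite board = ln(69.3/44.3)/(2π×0.0636×1.92) = 0.5832 K/W
R_outer film = 1/(h_o·2πr_oL) = 1/(22.5×2π×0.0693×1.92) = 0.05316 K/W
R_total = 0.6369 K/W
Q = ΔT/R_total = 166/0.6369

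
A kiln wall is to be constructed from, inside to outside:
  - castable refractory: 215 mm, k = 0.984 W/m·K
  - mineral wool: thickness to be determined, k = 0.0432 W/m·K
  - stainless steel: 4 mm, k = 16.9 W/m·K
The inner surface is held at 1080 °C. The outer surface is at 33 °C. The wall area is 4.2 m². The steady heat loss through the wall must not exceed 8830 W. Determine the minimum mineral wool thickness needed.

L ≈ 12.1 mm

Thermal resistances in series:
R_castable refractory = L/(kA) = 0.215/(0.984×4.2) = 0.05202 K/W
R_stainless steel = L/(kA) = 0.004/(16.9×4.2) = 5.635×10^-5 K/W
Sum of the known resistances R_other = 0.05208 K/W
Required total resistance R_tot = ΔT/Q_allow = 1047/8830 = 0.1186 K/W
R_mineral wool = R_tot − R_other = 0.06649 K/W
L = R·k·A = 0.06649×0.0432×4.2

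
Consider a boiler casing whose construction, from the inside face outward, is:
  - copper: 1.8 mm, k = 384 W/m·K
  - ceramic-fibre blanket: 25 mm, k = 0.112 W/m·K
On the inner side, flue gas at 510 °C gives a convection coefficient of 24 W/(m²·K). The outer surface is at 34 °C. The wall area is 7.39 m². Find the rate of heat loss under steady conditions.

Q ≈ 13300 W

Series thermal resistances:
R_inner film = 1/(h_i·A) = 1/(24×7.39) = 0.005638 K/W
R_copper = L/(kA) = 0.0018/(384×7.39) = 6.343×10^-7 K/W
R_ceramic-fibre blanket = L/(kA) = 0.025/(0.112×7.39) = 0.0302 K/W
R_total = 0.03584 K/W
Q = ΔT / R_total = 476 / 0.03584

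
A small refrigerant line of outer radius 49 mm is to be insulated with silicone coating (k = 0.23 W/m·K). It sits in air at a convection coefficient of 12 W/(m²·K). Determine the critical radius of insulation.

For a cylinder r_cr = k/h = 0.23/12
r_cr = 19.2 mm; since the bare radius (49 mm) is above r_cr, any added insulation will reduce heat loss.

r_cr ≈ 19.2 mm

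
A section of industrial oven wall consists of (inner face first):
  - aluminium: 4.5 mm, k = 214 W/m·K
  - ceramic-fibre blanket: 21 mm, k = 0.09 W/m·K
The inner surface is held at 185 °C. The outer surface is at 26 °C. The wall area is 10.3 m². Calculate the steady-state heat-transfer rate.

Treating each layer as a thermal resistance in series:
R_aluminium = L/(kA) = 0.0045/(214×10.3) = 2.042×10^-6 K/W
R_ceramic-fibre blanket = L/(kA) = 0.021/(0.09×10.3) = 0.02265 K/W
R_total = 0.02266 K/W
Q = ΔT / R_total = 159 / 0.02266

Q ≈ 7020 W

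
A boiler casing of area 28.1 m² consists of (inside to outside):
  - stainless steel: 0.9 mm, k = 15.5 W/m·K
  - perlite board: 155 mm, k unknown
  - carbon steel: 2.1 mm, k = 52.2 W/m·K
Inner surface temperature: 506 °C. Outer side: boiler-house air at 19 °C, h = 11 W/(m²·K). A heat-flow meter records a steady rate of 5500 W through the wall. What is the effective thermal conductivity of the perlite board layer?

k ≈ 0.0647 W/(m·K)

Treating each layer as a thermal resistance in series:
R_stainless steel = L/(kA) = 0.0009/(15.5×28.1) = 2.066×10^-6 K/W
R_carbon steel = L/(kA) = 0.0021/(52.2×28.1) = 1.432×10^-6 K/W
R_outer film = 1/(h_o·A) = 1/(11×28.1) = 0.003235 K/W
Sum of known resistances R_other = 0.003239 K/W
Total R = ΔT/Q = 487/5500 = 0.08855 K/W
R_perlite board = R_total − R_other = 0.08531 K/W
k = L/(R·A) = 0.155/(0.08531×28.1)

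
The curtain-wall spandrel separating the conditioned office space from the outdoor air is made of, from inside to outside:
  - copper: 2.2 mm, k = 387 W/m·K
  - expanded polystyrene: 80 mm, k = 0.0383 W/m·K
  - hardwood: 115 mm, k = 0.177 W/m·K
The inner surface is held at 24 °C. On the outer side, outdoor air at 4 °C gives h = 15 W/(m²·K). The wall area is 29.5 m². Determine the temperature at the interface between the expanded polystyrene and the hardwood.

Treating each layer as a thermal resistance in series:
R_copper = L/(kA) = 0.0022/(387×29.5) = 1.927×10^-7 K/W
R_expanded polystyrene = L/(kA) = 0.08/(0.0383×29.5) = 0.07081 K/W
R_hardwood = L/(kA) = 0.115/(0.177×29.5) = 0.02202 K/W
R_outer film = 1/(h_o·A) = 1/(15×29.5) = 0.00226 K/W
R_total = 0.09509 K/W;  Q = ΔT/R_total = 20/0.09509 = 210.3 W
T_interface = T_inner − Q·ΣR(inner→interface) = 24 − 210×0.07081

T ≈ 9.11 °C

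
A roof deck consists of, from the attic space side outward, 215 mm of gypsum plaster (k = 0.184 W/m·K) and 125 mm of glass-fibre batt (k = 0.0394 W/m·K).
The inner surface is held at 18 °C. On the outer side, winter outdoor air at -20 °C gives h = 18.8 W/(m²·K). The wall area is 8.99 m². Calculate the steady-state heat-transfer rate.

Using the resistance-network approach (series):
R_gypsum plaster = L/(kA) = 0.215/(0.184×8.99) = 0.13 K/W
R_glass-fibre batt = L/(kA) = 0.125/(0.0394×8.99) = 0.3529 K/W
R_outer film = 1/(h_o·A) = 1/(18.8×8.99) = 0.005917 K/W
R_total = 0.4888 K/W
Q = ΔT / R_total = 38 / 0.4888

Q ≈ 77.7 W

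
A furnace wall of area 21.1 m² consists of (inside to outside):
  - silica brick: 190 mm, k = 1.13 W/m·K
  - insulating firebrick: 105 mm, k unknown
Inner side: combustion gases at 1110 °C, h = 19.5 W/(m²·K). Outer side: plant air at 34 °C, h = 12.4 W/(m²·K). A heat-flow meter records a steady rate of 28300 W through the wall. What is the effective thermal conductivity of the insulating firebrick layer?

k ≈ 0.209 W/(m·K)

Model the wall as resistances in series:
R_inner film = 1/(h_i·A) = 1/(19.5×21.1) = 0.00243 K/W
R_silica brick = L/(kA) = 0.19/(1.13×21.1) = 0.007969 K/W
R_outer film = 1/(h_o·A) = 1/(12.4×21.1) = 0.003822 K/W
Sum of known resistances R_other = 0.01422 K/W
Total R = ΔT/Q = 1076/28300 = 0.03802 K/W
R_insulating firebrick = R_total − R_other = 0.0238 K/W
k = L/(R·A) = 0.105/(0.0238×21.1)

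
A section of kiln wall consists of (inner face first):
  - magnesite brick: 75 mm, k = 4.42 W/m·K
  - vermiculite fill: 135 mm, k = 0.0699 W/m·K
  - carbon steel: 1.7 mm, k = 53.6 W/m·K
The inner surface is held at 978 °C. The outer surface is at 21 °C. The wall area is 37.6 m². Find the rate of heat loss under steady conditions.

Using the resistance-network approach (series):
R_magnesite brick = L/(kA) = 0.075/(4.42×37.6) = 4.513×10^-4 K/W
R_vermiculite fill = L/(kA) = 0.135/(0.0699×37.6) = 0.05137 K/W
R_carbon steel = L/(kA) = 0.0017/(53.6×37.6) = 8.435×10^-7 K/W
R_total = 0.05182 K/W
Q = ΔT / R_total = 957 / 0.05182

Q ≈ 18500 W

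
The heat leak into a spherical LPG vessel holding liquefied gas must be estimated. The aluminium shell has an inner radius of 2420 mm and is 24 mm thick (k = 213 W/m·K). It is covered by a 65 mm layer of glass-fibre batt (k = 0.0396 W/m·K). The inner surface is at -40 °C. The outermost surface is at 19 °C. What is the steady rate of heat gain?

Radial (spherical) resistances in series:
R_aluminium shell = (1/2.42 − 1/2.444)/(4π×213) = 1.516×10^-6 K/W
R_glass-fibre batt = (1/2.444 − 1/2.509)/(4π×0.0396) = 0.0213 K/W
R_total = 0.0213 K/W
Q = ΔT/R_total = 59/0.0213

Q ≈ 2770 W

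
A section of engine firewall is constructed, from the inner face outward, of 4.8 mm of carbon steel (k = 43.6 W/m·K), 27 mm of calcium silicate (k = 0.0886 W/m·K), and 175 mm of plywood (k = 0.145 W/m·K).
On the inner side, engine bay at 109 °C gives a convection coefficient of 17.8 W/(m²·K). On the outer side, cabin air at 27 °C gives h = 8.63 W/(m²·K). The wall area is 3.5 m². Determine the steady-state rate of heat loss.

Thermal resistances in series:
R_inner film = 1/(h_i·A) = 1/(17.8×3.5) = 0.01605 K/W
R_carbon steel = L/(kA) = 0.0048/(43.6×3.5) = 3.145×10^-5 K/W
R_calcium silicate = L/(kA) = 0.027/(0.0886×3.5) = 0.08707 K/W
R_plywood = L/(kA) = 0.175/(0.145×3.5) = 0.3448 K/W
R_outer film = 1/(h_o·A) = 1/(8.63×3.5) = 0.03311 K/W
R_total = 0.4811 K/W
Q = ΔT / R_total = 82 / 0.4811

Q ≈ 170 W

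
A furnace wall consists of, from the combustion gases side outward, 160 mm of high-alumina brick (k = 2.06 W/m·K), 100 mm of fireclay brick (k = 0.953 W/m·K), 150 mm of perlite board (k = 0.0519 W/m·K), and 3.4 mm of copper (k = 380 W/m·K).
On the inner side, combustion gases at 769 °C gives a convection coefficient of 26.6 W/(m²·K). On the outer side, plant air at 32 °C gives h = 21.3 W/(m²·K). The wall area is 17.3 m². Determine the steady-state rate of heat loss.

Thermal resistances in series:
R_inner film = 1/(h_i·A) = 1/(26.6×17.3) = 0.002173 K/W
R_high-alumina brick = L/(kA) = 0.16/(2.06×17.3) = 0.00449 K/W
R_fireclay brick = L/(kA) = 0.1/(0.953×17.3) = 0.006065 K/W
R_perlite board = L/(kA) = 0.15/(0.0519×17.3) = 0.1671 K/W
R_copper = L/(kA) = 0.0034/(380×17.3) = 5.172×10^-7 K/W
R_outer film = 1/(h_o·A) = 1/(21.3×17.3) = 0.002714 K/W
R_total = 0.1825 K/W
Q = ΔT / R_total = 737 / 0.1825

Q ≈ 4040 W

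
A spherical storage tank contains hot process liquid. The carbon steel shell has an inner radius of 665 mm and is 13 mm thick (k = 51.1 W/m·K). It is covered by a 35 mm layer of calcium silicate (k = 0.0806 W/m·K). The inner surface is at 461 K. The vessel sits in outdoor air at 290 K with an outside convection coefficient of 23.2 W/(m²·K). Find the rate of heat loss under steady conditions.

For a spherical shell R = (1/r₁ − 1/r₂)/(4πk); film R = 1/(h·4πr²). In series:
R_carbon steel shell = (1/0.665 − 1/0.678)/(4π×51.1) = 4.49×10^-5 K/W
R_calcium silicate = (1/0.678 − 1/0.713)/(4π×0.0806) = 0.07148 K/W
R_outer film = 1/(h·4πr_o²) = 1/(23.2×4π×0.713²) = 0.006747 K/W
R_total = 0.07828 K/W
Q = ΔT/R_total = 171/0.07828

Q ≈ 2180 W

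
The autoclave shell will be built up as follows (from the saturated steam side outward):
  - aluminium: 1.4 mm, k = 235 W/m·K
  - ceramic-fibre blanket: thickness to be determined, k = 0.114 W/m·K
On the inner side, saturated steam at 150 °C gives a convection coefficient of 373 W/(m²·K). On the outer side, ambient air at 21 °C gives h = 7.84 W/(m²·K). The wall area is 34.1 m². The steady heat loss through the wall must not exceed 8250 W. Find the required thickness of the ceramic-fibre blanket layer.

Thermal resistances in series:
R_inner film = 1/(h_i·A) = 1/(373×34.1) = 7.862×10^-5 K/W
R_aluminium = L/(kA) = 0.0014/(235×34.1) = 1.747×10^-7 K/W
R_outer film = 1/(h_o·A) = 1/(7.84×34.1) = 0.00374 K/W
Sum of the known resistances R_other = 0.003819 K/W
Required total resistance R_tot = ΔT/Q_allow = 129/8250 = 0.01564 K/W
R_ceramic-fibre blanket = R_tot − R_other = 0.01182 K/W
L = R·k·A = 0.01182×0.114×34.1

L ≈ 45.9 mm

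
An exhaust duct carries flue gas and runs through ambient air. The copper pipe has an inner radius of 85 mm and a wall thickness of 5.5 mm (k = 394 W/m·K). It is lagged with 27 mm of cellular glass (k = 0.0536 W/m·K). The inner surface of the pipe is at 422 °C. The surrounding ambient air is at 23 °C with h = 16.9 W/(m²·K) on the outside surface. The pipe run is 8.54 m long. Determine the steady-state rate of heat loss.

Q ≈ 3980 W

Radial resistances (cylindrical: R_cond = ln(r_o/r_i)/(2πkL), R_conv = 1/(h·2πrL)):
R_copper pipe wall = ln(90.5/85)/(2π×394×8.54) = 2.966×10^-6 K/W
R_cellular glass = ln(117.5/90.5)/(2π×0.0536×8.54) = 0.09078 K/W
R_outer film = 1/(h_o·2πr_oL) = 1/(16.9×2π×0.1175×8.54) = 0.009385 K/W
R_total = 0.1002 K/W
Q = ΔT/R_total = 399/0.1002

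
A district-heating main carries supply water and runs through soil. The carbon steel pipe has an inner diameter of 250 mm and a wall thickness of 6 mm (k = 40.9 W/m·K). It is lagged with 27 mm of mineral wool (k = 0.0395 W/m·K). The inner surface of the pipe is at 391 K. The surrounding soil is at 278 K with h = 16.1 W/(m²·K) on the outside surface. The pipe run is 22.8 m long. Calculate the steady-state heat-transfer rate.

Q ≈ 3150 W

Per-layer cylindrical resistances, series-summed:
R_carbon steel pipe wall = ln(131/125)/(2π×40.9×22.8) = 8.002×10^-6 K/W
R_mineral wool = ln(158/131)/(2π×0.0395×22.8) = 0.03312 K/W
R_outer film = 1/(h_o·2πr_oL) = 1/(16.1×2π×0.158×22.8) = 0.002744 K/W
R_total = 0.03587 K/W
Q = ΔT/R_total = 113/0.03587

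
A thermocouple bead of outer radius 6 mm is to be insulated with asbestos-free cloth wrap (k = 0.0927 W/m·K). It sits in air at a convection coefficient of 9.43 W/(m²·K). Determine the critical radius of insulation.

r_cr ≈ 19.7 mm

For a sphere r_cr = 2k/h = 2×0.0927/9.43
r_cr = 19.7 mm; since the bare radius (6 mm) is below r_cr, adding a thin layer of insulation will *increase* heat loss.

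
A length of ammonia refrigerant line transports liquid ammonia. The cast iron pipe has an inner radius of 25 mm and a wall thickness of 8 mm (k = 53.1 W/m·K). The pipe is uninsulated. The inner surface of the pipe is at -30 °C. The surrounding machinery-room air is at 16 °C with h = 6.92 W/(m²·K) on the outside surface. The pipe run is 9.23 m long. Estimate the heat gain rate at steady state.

For a radial system each layer contributes R = ln(r_out/r_in)/(2πkL); films add R = 1/(hA).
R_cast iron pipe wall = ln(33/25)/(2π×53.1×9.23) = 9.016×10^-5 K/W
R_outer film = 1/(h_o·2πr_oL) = 1/(6.92×2π×0.033×9.23) = 0.07551 K/W
R_total = 0.0756 K/W
Q = ΔT/R_total = 46/0.0756

Q ≈ 608 W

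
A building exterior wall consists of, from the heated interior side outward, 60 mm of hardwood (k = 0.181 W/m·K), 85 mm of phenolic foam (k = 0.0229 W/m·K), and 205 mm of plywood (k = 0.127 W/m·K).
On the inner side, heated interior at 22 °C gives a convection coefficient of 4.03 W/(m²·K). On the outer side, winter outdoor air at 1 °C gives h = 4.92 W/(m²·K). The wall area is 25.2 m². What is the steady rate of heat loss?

Q ≈ 86.6 W

Using the resistance-network approach (series):
R_inner film = 1/(h_i·A) = 1/(4.03×25.2) = 0.009847 K/W
R_hardwood = L/(kA) = 0.06/(0.181×25.2) = 0.01315 K/W
R_phenolic foam = L/(kA) = 0.085/(0.0229×25.2) = 0.1473 K/W
R_plywood = L/(kA) = 0.205/(0.127×25.2) = 0.06405 K/W
R_outer film = 1/(h_o·A) = 1/(4.92×25.2) = 0.008066 K/W
R_total = 0.2424 K/W
Q = ΔT / R_total = 21 / 0.2424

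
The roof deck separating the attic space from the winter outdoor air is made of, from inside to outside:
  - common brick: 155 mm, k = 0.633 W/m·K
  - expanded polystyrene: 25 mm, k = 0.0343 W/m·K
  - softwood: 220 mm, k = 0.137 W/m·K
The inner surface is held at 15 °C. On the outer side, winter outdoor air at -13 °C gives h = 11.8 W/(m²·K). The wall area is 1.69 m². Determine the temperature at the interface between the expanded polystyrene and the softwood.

T ≈ 4.77 °C

Thermal resistances in series:
R_common brick = L/(kA) = 0.155/(0.633×1.69) = 0.1449 K/W
R_expanded polystyrene = L/(kA) = 0.025/(0.0343×1.69) = 0.4313 K/W
R_softwood = L/(kA) = 0.22/(0.137×1.69) = 0.9502 K/W
R_outer film = 1/(h_o·A) = 1/(11.8×1.69) = 0.05015 K/W
R_total = 1.577 K/W;  Q = ΔT/R_total = 28/1.577 = 17.76 W
T_interface = T_inner − Q·ΣR(inner→interface) = 15 − 17.8×0.5762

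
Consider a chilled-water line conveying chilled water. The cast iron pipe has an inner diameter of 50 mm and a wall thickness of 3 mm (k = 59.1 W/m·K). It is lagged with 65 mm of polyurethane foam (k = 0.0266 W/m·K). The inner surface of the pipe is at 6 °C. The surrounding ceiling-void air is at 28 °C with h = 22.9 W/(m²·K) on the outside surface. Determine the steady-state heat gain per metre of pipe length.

Treating each annulus and film as a series resistance:
R_cast iron pipe wall = ln(28/25)/(2π×59.1×1) = 3.052×10^-4 K/W
R_polyurethane foam = ln(93/28)/(2π×0.0266×1) = 7.182 K/W
R_outer film = 1/(h_o·2πr_oL) = 1/(22.9×2π×0.093×1) = 0.07473 K/W
R_total = 7.257 K/W
Q = ΔT/R_total = 22/7.257

q′ ≈ 3.03 W/m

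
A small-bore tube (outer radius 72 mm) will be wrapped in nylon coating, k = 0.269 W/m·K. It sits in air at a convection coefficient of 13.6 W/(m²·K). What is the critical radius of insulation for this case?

r_cr ≈ 19.8 mm

For a cylinder r_cr = k/h = 0.269/13.6
r_cr = 19.8 mm; since the bare radius (72 mm) is above r_cr, any added insulation will reduce heat loss.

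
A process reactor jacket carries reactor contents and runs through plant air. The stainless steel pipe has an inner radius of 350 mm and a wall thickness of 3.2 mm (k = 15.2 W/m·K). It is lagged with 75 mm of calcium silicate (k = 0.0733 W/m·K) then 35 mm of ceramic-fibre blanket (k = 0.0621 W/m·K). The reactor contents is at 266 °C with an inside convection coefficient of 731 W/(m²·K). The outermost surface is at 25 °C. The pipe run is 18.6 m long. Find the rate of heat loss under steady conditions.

Q ≈ 7230 W

Per-layer cylindrical resistances, series-summed:
R_inner film = 1/(h_i·2πr₁L) = 1/(731×2π×0.35×18.6) = 3.344×10^-5 K/W
R_stainless steel pipe wall = ln(353.2/350)/(2π×15.2×18.6) = 5.124×10^-6 K/W
R_calcium silicate = ln(428.2/353.2)/(2π×0.0733×18.6) = 0.02248 K/W
R_ceramic-fibre blanket = ln(463.2/428.2)/(2π×0.0621×18.6) = 0.01083 K/W
R_total = 0.03334 K/W
Q = ΔT/R_total = 241/0.03334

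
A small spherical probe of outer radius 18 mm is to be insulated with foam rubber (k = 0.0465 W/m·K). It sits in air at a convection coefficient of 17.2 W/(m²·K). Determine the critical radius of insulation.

For a sphere r_cr = 2k/h = 2×0.0465/17.2
r_cr = 5.41 mm; since the bare radius (18 mm) is above r_cr, any added insulation will reduce heat loss.

r_cr ≈ 5.41 mm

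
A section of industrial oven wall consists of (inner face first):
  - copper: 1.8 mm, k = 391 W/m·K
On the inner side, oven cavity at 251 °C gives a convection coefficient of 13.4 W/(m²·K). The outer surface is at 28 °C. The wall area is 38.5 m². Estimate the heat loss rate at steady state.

Using the resistance-network approach (series):
R_inner film = 1/(h_i·A) = 1/(13.4×38.5) = 0.001938 K/W
R_copper = L/(kA) = 0.0018/(391×38.5) = 1.196×10^-7 K/W
R_total = 0.001938 K/W
Q = ΔT / R_total = 223 / 0.001938

Q ≈ 115000 W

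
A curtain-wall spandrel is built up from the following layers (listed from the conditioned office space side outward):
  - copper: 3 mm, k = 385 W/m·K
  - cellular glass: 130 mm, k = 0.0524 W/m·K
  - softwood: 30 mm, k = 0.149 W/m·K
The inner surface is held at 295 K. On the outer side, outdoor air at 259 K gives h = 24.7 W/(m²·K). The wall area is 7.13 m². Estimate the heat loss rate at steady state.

Q ≈ 94.3 W

Series thermal resistances:
R_copper = L/(kA) = 0.003/(385×7.13) = 1.093×10^-6 K/W
R_cellular glass = L/(kA) = 0.13/(0.0524×7.13) = 0.348 K/W
R_softwood = L/(kA) = 0.03/(0.149×7.13) = 0.02824 K/W
R_outer film = 1/(h_o·A) = 1/(24.7×7.13) = 0.005678 K/W
R_total = 0.3819 K/W
Q = ΔT / R_total = 36 / 0.3819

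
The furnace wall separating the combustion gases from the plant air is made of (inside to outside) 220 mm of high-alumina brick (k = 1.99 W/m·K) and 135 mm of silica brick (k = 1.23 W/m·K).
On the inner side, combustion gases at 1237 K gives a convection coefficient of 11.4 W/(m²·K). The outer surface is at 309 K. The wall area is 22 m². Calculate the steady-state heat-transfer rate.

Q ≈ 66300 W

Thermal resistances in series:
R_inner film = 1/(h_i·A) = 1/(11.4×22) = 0.003987 K/W
R_high-alumina brick = L/(kA) = 0.22/(1.99×22) = 0.005025 K/W
R_silica brick = L/(kA) = 0.135/(1.23×22) = 0.004989 K/W
R_total = 0.014 K/W
Q = ΔT / R_total = 928 / 0.014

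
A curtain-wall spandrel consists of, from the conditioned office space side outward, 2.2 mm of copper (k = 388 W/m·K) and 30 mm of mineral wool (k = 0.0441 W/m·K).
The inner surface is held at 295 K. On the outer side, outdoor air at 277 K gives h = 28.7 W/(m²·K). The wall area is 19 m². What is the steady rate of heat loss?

Q ≈ 478 W

Thermal resistances in series:
R_copper = L/(kA) = 0.0022/(388×19) = 2.984×10^-7 K/W
R_mineral wool = L/(kA) = 0.03/(0.0441×19) = 0.0358 K/W
R_outer film = 1/(h_o·A) = 1/(28.7×19) = 0.001834 K/W
R_total = 0.03764 K/W
Q = ΔT / R_total = 18 / 0.03764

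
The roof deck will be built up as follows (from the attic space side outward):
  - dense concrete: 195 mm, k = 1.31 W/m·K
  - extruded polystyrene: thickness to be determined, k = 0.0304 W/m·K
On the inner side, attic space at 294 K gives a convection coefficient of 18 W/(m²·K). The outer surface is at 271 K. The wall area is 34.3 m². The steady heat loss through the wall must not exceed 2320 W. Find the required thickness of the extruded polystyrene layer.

Model the wall as resistances in series:
R_inner film = 1/(h_i·A) = 1/(18×34.3) = 0.00162 K/W
R_dense concrete = L/(kA) = 0.195/(1.31×34.3) = 0.00434 K/W
Sum of the known resistances R_other = 0.005959 K/W
Required total resistance R_tot = ΔT/Q_allow = 23/2320 = 0.009914 K/W
R_extruded polystyrene = R_tot − R_other = 0.003954 K/W
L = R·k·A = 0.003954×0.0304×34.3

L ≈ 4.12 mm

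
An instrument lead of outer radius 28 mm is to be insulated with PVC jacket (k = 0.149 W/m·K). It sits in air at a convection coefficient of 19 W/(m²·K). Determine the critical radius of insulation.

r_cr ≈ 7.84 mm

For a cylinder r_cr = k/h = 0.149/19
r_cr = 7.84 mm; since the bare radius (28 mm) is above r_cr, any added insulation will reduce heat loss.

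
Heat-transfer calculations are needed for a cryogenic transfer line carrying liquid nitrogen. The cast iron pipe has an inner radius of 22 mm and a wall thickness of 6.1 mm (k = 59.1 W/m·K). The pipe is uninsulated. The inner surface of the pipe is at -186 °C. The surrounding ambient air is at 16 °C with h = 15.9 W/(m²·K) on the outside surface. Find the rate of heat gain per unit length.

Radial resistances (cylindrical: R_cond = ln(r_o/r_i)/(2πkL), R_conv = 1/(h·2πrL)):
R_cast iron pipe wall = ln(28.1/22)/(2π×59.1×1) = 6.59×10^-4 K/W
R_outer film = 1/(h_o·2πr_oL) = 1/(15.9×2π×0.0281×1) = 0.3562 K/W
R_total = 0.3569 K/W
Q = ΔT/R_total = 202/0.3569

q′ ≈ 566 W/m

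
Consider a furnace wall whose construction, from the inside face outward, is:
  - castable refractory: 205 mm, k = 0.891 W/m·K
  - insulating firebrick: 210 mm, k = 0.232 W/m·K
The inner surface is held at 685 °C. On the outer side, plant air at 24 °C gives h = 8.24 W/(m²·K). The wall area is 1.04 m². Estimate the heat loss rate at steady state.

Model the wall as resistances in series:
R_castable refractory = L/(kA) = 0.205/(0.891×1.04) = 0.2212 K/W
R_insulating firebrick = L/(kA) = 0.21/(0.232×1.04) = 0.8704 K/W
R_outer film = 1/(h_o·A) = 1/(8.24×1.04) = 0.1167 K/W
R_total = 1.208 K/W
Q = ΔT / R_total = 661 / 1.208

Q ≈ 547 W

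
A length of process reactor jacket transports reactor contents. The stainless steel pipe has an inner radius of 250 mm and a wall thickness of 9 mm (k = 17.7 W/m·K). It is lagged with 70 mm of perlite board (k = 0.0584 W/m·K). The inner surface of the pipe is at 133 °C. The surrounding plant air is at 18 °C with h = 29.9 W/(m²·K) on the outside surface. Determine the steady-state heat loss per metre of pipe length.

Cylindrical conduction, so R = ln(r₂/r₁)/(2πkL) per layer, in series:
R_stainless steel pipe wall = ln(259/250)/(2π×17.7×1) = 3.18×10^-4 K/W
R_perlite board = ln(329/259)/(2π×0.0584×1) = 0.652 K/W
R_outer film = 1/(h_o·2πr_oL) = 1/(29.9×2π×0.329×1) = 0.01618 K/W
R_total = 0.6685 K/W
Q = ΔT/R_total = 115/0.6685

q′ ≈ 172 W/m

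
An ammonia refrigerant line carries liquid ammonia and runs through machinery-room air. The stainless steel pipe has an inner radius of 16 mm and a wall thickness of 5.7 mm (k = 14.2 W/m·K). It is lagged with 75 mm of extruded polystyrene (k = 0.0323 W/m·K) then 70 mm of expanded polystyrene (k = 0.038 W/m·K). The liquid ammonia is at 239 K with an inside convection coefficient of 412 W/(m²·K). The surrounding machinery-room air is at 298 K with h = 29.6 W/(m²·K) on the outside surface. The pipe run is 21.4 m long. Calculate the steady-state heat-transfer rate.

Q ≈ 130 W

Per-layer cylindrical resistances, series-summed:
R_inner film = 1/(h_i·2πr₁L) = 1/(412×2π×0.016×21.4) = 0.001128 K/W
R_stainless steel pipe wall = ln(21.7/16)/(2π×14.2×21.4) = 1.596×10^-4 K/W
R_extruded polystyrene = ln(96.7/21.7)/(2π×0.0323×21.4) = 0.3441 K/W
R_expanded polystyrene = ln(166.7/96.7)/(2π×0.038×21.4) = 0.1066 K/W
R_outer film = 1/(h_o·2πr_oL) = 1/(29.6×2π×0.1667×21.4) = 0.001507 K/W
R_total = 0.4534 K/W
Q = ΔT/R_total = 59/0.4534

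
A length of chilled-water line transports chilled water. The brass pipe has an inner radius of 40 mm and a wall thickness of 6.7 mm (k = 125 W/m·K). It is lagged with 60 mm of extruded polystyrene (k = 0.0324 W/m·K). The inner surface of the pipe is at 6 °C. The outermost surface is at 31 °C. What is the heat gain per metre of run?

q′ ≈ 6.16 W/m

Per-layer cylindrical resistances, series-summed:
R_brass pipe wall = ln(46.7/40)/(2π×125×1) = 1.972×10^-4 K/W
R_extruded polystyrene = ln(106.7/46.7)/(2π×0.0324×1) = 4.059 K/W
R_total = 4.059 K/W
Q = ΔT/R_total = 25/4.059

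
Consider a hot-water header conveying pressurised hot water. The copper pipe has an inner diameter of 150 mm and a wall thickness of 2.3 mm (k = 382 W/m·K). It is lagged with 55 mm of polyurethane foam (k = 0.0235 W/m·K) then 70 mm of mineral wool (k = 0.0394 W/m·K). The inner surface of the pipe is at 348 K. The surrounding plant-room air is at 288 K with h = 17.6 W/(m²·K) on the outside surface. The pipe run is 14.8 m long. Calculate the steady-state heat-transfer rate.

For a radial system each layer contributes R = ln(r_out/r_in)/(2πkL); films add R = 1/(hA).
R_copper pipe wall = ln(77.3/75)/(2π×382×14.8) = 8.503×10^-7 K/W
R_polyurethane foam = ln(132.3/77.3)/(2π×0.0235×14.8) = 0.2459 K/W
R_mineral wool = ln(202.3/132.3)/(2π×0.0394×14.8) = 0.1159 K/W
R_outer film = 1/(h_o·2πr_oL) = 1/(17.6×2π×0.2023×14.8) = 0.00302 K/W
R_total = 0.3648 K/W
Q = ΔT/R_total = 60/0.3648

Q ≈ 164 W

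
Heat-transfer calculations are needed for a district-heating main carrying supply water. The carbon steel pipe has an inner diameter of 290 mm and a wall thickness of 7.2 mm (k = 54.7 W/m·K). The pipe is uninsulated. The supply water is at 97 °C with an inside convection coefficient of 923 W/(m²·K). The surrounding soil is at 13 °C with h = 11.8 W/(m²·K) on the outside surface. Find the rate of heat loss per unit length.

q′ ≈ 934 W/m

Cylindrical conduction, so R = ln(r₂/r₁)/(2πkL) per layer, in series:
R_inner film = 1/(h_i·2πr₁L) = 1/(923×2π×0.145×1) = 0.001189 K/W
R_carbon steel pipe wall = ln(152.2/145)/(2π×54.7×1) = 1.41×10^-4 K/W
R_outer film = 1/(h_o·2πr_oL) = 1/(11.8×2π×0.1522×1) = 0.08862 K/W
R_total = 0.08995 K/W
Q = ΔT/R_total = 84/0.08995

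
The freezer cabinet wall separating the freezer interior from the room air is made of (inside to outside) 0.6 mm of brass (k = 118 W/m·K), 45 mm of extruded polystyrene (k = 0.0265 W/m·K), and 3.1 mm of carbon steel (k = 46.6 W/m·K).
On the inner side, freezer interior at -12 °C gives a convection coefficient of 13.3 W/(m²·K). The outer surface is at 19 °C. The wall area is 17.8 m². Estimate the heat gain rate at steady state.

Treating each layer as a thermal resistance in series:
R_inner film = 1/(h_i·A) = 1/(13.3×17.8) = 0.004224 K/W
R_brass = L/(kA) = 0.0006/(118×17.8) = 2.857×10^-7 K/W
R_extruded polystyrene = L/(kA) = 0.045/(0.0265×17.8) = 0.0954 K/W
R_carbon steel = L/(kA) = 0.0031/(46.6×17.8) = 3.737×10^-6 K/W
R_total = 0.09963 K/W
Q = ΔT / R_total = 31 / 0.09963

Q ≈ 311 W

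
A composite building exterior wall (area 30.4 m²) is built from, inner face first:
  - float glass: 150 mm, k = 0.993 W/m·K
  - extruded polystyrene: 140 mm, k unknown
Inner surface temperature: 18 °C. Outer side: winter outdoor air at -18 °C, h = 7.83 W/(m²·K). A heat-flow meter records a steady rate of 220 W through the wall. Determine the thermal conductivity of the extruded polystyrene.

k ≈ 0.0298 W/(m·K)

Model the wall as resistances in series:
R_float glass = L/(kA) = 0.15/(0.993×30.4) = 0.004969 K/W
R_outer film = 1/(h_o·A) = 1/(7.83×30.4) = 0.004201 K/W
Sum of known resistances R_other = 0.00917 K/W
Total R = ΔT/Q = 36/220 = 0.1636 K/W
R_extruded polystyrene = R_total − R_other = 0.1545 K/W
k = L/(R·A) = 0.14/(0.1545×30.4)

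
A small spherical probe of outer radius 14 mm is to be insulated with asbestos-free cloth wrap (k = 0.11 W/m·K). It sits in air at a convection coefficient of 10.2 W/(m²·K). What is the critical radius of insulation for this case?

r_cr ≈ 21.6 mm

For a sphere r_cr = 2k/h = 2×0.11/10.2
r_cr = 21.6 mm; since the bare radius (14 mm) is below r_cr, adding a thin layer of insulation will *increase* heat loss.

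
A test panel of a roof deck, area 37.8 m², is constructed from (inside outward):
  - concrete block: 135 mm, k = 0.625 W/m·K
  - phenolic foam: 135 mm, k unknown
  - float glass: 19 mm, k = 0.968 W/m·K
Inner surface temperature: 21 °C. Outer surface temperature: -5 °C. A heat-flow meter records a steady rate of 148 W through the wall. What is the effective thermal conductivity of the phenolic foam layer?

k ≈ 0.0211 W/(m·K)

Thermal resistances in series:
R_concrete block = L/(kA) = 0.135/(0.625×37.8) = 0.005714 K/W
R_float glass = L/(kA) = 0.019/(0.968×37.8) = 5.193×10^-4 K/W
Sum of known resistances R_other = 0.006234 K/W
Total R = ΔT/Q = 26/148 = 0.1757 K/W
R_phenolic foam = R_total − R_other = 0.1694 K/W
k = L/(R·A) = 0.135/(0.1694×37.8)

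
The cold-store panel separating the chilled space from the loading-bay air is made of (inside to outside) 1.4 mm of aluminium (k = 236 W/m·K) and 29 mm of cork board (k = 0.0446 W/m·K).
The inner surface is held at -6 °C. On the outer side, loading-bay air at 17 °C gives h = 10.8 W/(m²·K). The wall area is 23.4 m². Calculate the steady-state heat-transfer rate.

Q ≈ 725 W

Series thermal resistances:
R_aluminium = L/(kA) = 0.0014/(236×23.4) = 2.535×10^-7 K/W
R_cork board = L/(kA) = 0.029/(0.0446×23.4) = 0.02779 K/W
R_outer film = 1/(h_o·A) = 1/(10.8×23.4) = 0.003957 K/W
R_total = 0.03174 K/W
Q = ΔT / R_total = 23 / 0.03174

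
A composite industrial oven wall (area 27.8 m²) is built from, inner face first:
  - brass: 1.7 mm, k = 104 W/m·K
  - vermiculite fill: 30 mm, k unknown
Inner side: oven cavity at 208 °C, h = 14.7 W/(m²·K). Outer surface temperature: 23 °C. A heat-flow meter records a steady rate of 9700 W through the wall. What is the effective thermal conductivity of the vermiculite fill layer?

Treating each layer as a thermal resistance in series:
R_inner film = 1/(h_i·A) = 1/(14.7×27.8) = 0.002447 K/W
R_brass = L/(kA) = 0.0017/(104×27.8) = 5.88×10^-7 K/W
Sum of known resistances R_other = 0.002448 K/W
Total R = ΔT/Q = 185/9700 = 0.01907 K/W
R_vermiculite fill = R_total − R_other = 0.01662 K/W
k = L/(R·A) = 0.03/(0.01662×27.8)

k ≈ 0.0649 W/(m·K)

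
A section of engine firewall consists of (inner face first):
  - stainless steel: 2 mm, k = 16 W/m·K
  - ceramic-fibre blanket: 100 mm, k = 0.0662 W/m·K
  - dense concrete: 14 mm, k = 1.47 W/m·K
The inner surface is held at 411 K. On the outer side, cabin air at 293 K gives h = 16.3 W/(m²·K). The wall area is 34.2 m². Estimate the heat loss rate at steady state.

Q ≈ 2550 W

Model the wall as resistances in series:
R_stainless steel = L/(kA) = 0.002/(16×34.2) = 3.655×10^-6 K/W
R_ceramic-fibre blanket = L/(kA) = 0.1/(0.0662×34.2) = 0.04417 K/W
R_dense concrete = L/(kA) = 0.014/(1.47×34.2) = 2.785×10^-4 K/W
R_outer film = 1/(h_o·A) = 1/(16.3×34.2) = 0.001794 K/W
R_total = 0.04624 K/W
Q = ΔT / R_total = 118 / 0.04624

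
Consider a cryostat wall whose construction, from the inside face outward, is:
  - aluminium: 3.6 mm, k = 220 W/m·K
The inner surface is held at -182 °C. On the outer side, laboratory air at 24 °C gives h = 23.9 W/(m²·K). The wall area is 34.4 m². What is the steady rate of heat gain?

Q ≈ 169000 W

Series thermal resistances:
R_aluminium = L/(kA) = 0.0036/(220×34.4) = 4.757×10^-7 K/W
R_outer film = 1/(h_o·A) = 1/(23.9×34.4) = 0.001216 K/W
R_total = 0.001217 K/W
Q = ΔT / R_total = 206 / 0.001217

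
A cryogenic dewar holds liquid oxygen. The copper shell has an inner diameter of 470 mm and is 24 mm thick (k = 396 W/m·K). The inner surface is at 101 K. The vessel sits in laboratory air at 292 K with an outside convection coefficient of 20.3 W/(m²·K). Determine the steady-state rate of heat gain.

Q ≈ 3260 W

Spherical conduction: R = (1/r_in − 1/r_out)/(4πk) per layer; series-sum.
R_copper shell = (1/0.235 − 1/0.259)/(4π×396) = 7.924×10^-5 K/W
R_outer film = 1/(h·4πr_o²) = 1/(20.3×4π×0.259²) = 0.05844 K/W
R_total = 0.05852 K/W
Q = ΔT/R_total = 191/0.05852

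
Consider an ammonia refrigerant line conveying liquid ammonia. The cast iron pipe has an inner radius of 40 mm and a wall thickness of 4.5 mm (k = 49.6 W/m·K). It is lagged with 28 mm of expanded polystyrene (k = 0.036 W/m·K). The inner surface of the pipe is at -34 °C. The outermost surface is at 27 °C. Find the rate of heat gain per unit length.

q′ ≈ 28.3 W/m

Cylindrical conduction, so R = ln(r₂/r₁)/(2πkL) per layer, in series:
R_cast iron pipe wall = ln(44.5/40)/(2π×49.6×1) = 3.421×10^-4 K/W
R_expanded polystyrene = ln(72.5/44.5)/(2π×0.036×1) = 2.158 K/W
R_total = 2.158 K/W
Q = ΔT/R_total = 61/2.158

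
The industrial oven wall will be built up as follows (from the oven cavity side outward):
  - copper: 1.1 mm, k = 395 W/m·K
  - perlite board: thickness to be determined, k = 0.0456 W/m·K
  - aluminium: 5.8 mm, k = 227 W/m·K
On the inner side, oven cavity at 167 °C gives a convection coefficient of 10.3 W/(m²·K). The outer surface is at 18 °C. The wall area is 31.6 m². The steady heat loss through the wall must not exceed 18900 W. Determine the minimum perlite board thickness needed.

L ≈ 6.93 mm

Series thermal resistances:
R_inner film = 1/(h_i·A) = 1/(10.3×31.6) = 0.003072 K/W
R_copper = L/(kA) = 0.0011/(395×31.6) = 8.813×10^-8 K/W
R_aluminium = L/(kA) = 0.0058/(227×31.6) = 8.086×10^-7 K/W
Sum of the known resistances R_other = 0.003073 K/W
Required total resistance R_tot = ΔT/Q_allow = 149/18900 = 0.007884 K/W
R_perlite board = R_tot − R_other = 0.00481 K/W
L = R·k·A = 0.00481×0.0456×31.6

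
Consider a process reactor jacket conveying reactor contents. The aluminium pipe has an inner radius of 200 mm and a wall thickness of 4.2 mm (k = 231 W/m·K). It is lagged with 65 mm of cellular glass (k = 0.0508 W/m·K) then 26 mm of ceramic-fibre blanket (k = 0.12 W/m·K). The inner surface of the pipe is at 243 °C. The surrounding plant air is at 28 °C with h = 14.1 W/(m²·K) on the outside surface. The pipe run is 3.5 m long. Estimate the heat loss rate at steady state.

Q ≈ 733 W

For a radial system each layer contributes R = ln(r_out/r_in)/(2πkL); films add R = 1/(hA).
R_aluminium pipe wall = ln(204.2/200)/(2π×231×3.5) = 4.091×10^-6 K/W
R_cellular glass = ln(269.2/204.2)/(2π×0.0508×3.5) = 0.2474 K/W
R_ceramic-fibre blanket = ln(295.2/269.2)/(2π×0.12×3.5) = 0.03494 K/W
R_outer film = 1/(h_o·2πr_oL) = 1/(14.1×2π×0.2952×3.5) = 0.01092 K/W
R_total = 0.2932 K/W
Q = ΔT/R_total = 215/0.2932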